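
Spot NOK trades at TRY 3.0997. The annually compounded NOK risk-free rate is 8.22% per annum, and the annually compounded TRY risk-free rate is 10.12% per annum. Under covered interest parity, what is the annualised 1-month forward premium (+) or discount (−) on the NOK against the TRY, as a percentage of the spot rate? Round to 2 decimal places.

T = 1/12 years.
F = S · g_TRY/g_NOK = 3.0997 × 1.0080657/1.0066047 = 3.1041989.
Annualised premium = (F − S)/S × (1/T) = (3.1041989 − 3.0997)/3.0997 ÷ (1/12) = 1.74%.

+1.74%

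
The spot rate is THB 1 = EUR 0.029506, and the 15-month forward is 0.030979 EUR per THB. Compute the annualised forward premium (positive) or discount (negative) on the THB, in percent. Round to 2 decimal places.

+3.99%

T = 15/12 years.
Period premium: (0.030979 − 0.029506)/0.029506 = 0.0499220.
×(1/T) gives 3.99% p.a.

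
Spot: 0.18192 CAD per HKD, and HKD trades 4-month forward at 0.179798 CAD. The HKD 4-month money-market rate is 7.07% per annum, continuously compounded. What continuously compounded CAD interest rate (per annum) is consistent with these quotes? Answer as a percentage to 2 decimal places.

3.55%

T = 4/12 years.
By CIP, F/S equals the CAD-to-HKD growth ratio: 0.179798/0.18192 = 0.9883355.
HKD growth factor: e^(0.0707×4/12) = 1.0238466.
So the CAD growth factor = 1.0119039.
Take logs: ln 1.0119039 / (4/12) = 0.035501, so 3.55%.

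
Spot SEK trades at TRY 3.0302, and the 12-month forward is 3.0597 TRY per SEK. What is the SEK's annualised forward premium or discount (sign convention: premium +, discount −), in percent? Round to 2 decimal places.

T = 1 year.
Period premium: (3.0597 − 3.0302)/3.0302 = 0.0097353.
Annualise by dividing by T: 0.0097353 / 1 = 0.009735 → 0.97%.

+0.97%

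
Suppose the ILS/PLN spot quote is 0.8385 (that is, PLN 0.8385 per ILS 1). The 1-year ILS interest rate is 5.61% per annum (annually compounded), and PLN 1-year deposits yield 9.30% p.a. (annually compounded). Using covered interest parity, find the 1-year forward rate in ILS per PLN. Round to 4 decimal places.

1.1523

T = 1 year.
PLN accumulates by (1 + 0.0930)^1 = 1.093000.
Growth of 1 ILS over T: (1 + 0.0561)^1 = 1.056100.
So F = 0.8385 × 1.093000 / 1.056100 = 0.8677971 (PLN/ILS).
Invert for ILS per PLN: 1 / 0.8677971 = 1.1523.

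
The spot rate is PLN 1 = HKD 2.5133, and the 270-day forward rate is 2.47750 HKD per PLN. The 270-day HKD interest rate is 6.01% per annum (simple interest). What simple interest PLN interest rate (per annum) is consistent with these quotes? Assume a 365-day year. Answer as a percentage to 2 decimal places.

T = 270/365 years.
CIP gives F = S · g_HKD/g_PLN, so g_HKD/g_PLN = 2.4775/2.5133 = 0.9857558.
The HKD side grows by 1 + 0.0601×270/365 = 1.0444575.
Hence g_PLN = 1.0595499.
(1.0595499 − 1)/T = 0.080503, i.e. 8.05%.

8.05%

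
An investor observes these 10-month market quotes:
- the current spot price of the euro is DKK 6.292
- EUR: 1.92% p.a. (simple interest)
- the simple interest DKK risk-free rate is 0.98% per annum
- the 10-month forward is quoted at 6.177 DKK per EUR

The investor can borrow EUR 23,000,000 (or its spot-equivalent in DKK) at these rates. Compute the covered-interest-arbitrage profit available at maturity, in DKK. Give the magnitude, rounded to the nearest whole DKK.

DKK 1,553,711

T = 10/12 years.
Route A — deposit EUR, sell forward: 23,000,000 × 1.016000 × 6.177 = DKK 144,344,136.00.
Route B — convert at spot, deposit DKK: 23,000,000 × 6.292 × 1.00816666667 = DKK 145,897,847.33.
The quoted forward undervalues EUR, so borrow EUR, convert to DKK at spot, deposit the DKK at 0.98%, and buy EUR forward at 6.177 to cover the loan.
Profit = 145,897,847.33 − 144,344,136.00 = DKK 1,553,711.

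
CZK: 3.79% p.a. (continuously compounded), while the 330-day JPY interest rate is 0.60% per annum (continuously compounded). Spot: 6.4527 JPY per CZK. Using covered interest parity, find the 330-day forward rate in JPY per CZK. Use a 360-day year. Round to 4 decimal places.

T = 330/360 years.
Growth of 1 JPY over T: e^(0.0060×330/360) = 1.0055152.
CZK growth factor: e^(0.0379×330/360) = 1.0353522.
So F = 6.4527 × 1.0055152 / 1.0353522 = 6.266745 (JPY/CZK).

6.2667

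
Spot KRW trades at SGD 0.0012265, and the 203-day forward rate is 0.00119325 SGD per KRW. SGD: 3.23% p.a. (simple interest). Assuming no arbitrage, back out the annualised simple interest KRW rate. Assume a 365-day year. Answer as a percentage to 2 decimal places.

8.33%

T = 203/365 years.
F/S = 0.00119325/0.0012265 = 0.9728903 = (growth of SGD) / (growth of KRW).
The SGD side grows by 1 + 0.0323×203/365 = 1.0179641.
That pins the KRW growth at 1.0463298.
(1.0463298 − 1)/T = 0.083302, i.e. 8.33%.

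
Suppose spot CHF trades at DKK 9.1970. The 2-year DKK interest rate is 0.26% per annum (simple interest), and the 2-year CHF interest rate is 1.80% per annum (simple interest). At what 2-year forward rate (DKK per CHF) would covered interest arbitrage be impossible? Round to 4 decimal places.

T = 2 years.
DKK growth factor: 1 + 0.0026×2 = 1.005200.
Growth of 1 CHF over T: 1 + 0.0180×2 = 1.036000.
Forward (DKK per CHF) = 9.197 × 1.005200 / 1.036000 = 8.923576.

8.9236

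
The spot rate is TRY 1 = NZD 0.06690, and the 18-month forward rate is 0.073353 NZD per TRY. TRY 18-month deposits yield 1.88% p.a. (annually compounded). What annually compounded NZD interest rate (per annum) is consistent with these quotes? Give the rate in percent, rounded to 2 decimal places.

T = 18/12 years.
F/S = 0.073353/0.0669 = 1.0964574 = (growth of NZD) / (growth of TRY).
The TRY side grows by (1 + 0.0188)^(18/12) = 1.0283321.
That pins the NZD growth at 1.1275223.
r = 1.1275223^(12/18) − 1 = 0.083303 → 8.33%.

8.33%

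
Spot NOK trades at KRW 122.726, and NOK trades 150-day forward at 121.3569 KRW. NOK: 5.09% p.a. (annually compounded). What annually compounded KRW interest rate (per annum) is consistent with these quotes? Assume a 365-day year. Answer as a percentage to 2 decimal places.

2.26%

T = 150/365 years.
By CIP, F/S equals the KRW-to-NOK growth ratio: 121.3569/122.726 = 0.9888443.
The NOK side grows by (1 + 0.0509)^(150/365) = 1.0206124.
Hence g_KRW = 1.0092268.
r = 1.0092268^(365/150) − 1 = 0.022601 → 2.26%.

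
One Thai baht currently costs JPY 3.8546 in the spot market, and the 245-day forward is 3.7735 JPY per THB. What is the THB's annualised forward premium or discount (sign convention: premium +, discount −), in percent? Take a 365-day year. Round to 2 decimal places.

T = 245/365 years.
Period premium: (3.7735 − 3.8546)/3.8546 = -0.0210398.
×(1/T) gives -3.13% p.a.

-3.13%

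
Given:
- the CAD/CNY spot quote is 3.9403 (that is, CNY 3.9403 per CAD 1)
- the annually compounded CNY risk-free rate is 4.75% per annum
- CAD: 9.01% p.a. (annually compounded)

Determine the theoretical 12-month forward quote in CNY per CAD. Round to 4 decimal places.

3.7863

T = 1 year.
CNY accumulates by (1 + 0.0475)^1 = 1.047500.
CAD growth factor: (1 + 0.0901)^1 = 1.090100.
CIP: F = S · (grow CNY)/(grow CAD) = 3.9403 × 1.047500/1.090100 = 3.786317 CNY per CAD.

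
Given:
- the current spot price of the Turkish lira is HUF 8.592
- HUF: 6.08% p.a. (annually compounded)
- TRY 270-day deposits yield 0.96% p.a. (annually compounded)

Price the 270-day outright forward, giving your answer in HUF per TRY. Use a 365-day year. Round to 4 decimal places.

8.9122

T = 270/365 years.
HUF growth factor: (1 + 0.0608)^(270/365) = 1.0446283.
Growth of 1 TRY over T: (1 + 0.0096)^(270/365) = 1.0070925.
CIP: F = S · (grow HUF)/(grow TRY) = 8.592 × 1.0446283/1.0070925 = 8.912236 HUF per TRY.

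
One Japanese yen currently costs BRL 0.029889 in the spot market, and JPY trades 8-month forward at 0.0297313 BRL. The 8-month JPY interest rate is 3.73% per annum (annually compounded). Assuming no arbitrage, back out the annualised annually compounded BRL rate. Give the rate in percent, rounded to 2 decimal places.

2.91%

T = 8/12 years.
CIP gives F = S · g_BRL/g_JPY, so g_BRL/g_JPY = 0.0297313/0.029889 = 0.9947238.
JPY growth factor: (1 + 0.0373)^(8/12) = 1.0247146.
Hence g_BRL = 1.019308.
Annualise: 1.019308^(12/8) − 1 = 0.029101 = 2.91%.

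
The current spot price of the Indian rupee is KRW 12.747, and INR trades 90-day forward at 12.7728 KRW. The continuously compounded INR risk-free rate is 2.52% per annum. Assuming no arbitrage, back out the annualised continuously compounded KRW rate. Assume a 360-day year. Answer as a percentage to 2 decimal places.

3.33%

T = 90/360 years.
F/S = 12.7728/12.747 = 1.0020240 = (growth of KRW) / (growth of INR).
The INR side grows by e^(0.0252×90/360) = 1.0063199.
That pins the KRW growth at 1.0083567.
Take logs: ln 1.0083567 / (90/360) = 0.033288, so 3.33%.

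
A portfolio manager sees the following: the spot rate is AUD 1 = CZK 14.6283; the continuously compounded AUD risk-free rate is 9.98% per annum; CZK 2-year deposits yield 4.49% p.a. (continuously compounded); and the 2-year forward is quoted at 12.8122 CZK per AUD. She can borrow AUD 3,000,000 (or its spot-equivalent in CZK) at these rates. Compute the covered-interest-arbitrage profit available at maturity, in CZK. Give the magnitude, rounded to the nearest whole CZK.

CZK 1,080,332

T = 2 years.
Invest the AUD and cover forward: 3,000,000 × 1.2209142948 × 12.8122 = CZK 46,927,794.38.
Convert at spot and invest in CZK: 3,000,000 × 14.6283 × 1.0939554707 = CZK 48,008,126.44.
The quoted forward undervalues AUD, so borrow AUD, convert to CZK at spot, deposit the CZK at 4.49%, and buy AUD forward at 12.8122 to cover the loan.
Profit = 48,008,126.44 − 46,927,794.38 = CZK 1,080,332.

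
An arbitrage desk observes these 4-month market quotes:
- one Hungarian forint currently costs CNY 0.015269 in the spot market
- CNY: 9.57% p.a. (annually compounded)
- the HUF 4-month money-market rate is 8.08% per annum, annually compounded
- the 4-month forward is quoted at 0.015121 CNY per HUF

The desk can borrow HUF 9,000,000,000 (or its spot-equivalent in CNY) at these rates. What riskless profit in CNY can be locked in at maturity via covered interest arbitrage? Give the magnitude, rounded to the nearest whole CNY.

CNY 2,012,064

T = 4/12 years.
Route A — deposit HUF, sell forward: 9,000,000,000 × 1.02623883525 × 0.015121 = CNY 139,659,816.85.
Route B — convert at spot, deposit CNY: 9,000,000,000 × 0.015269 × 1.03093326667 = CNY 141,671,880.44.
The quoted forward undervalues HUF, so borrow HUF, convert to CNY at spot, deposit the CNY at 9.57%, and buy HUF forward at 0.015121 to cover the loan.
The gap between the two covered legs is CNY 2,012,064.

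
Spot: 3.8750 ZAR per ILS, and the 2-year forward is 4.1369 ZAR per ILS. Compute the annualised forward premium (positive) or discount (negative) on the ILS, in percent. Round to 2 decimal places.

+3.38%

T = 2 years.
ILS trades forward at +6.75871% vs spot over the period.
Per annum: 0.0675871 / 2 = 0.033794 = 3.38%.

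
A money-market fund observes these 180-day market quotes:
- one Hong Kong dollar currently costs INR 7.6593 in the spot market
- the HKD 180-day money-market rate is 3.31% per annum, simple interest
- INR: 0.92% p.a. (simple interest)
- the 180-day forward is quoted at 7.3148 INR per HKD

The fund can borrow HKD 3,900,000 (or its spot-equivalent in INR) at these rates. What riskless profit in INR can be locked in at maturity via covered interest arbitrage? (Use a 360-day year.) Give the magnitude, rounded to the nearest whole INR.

T = 180/360 years.
Invest the HKD and cover forward: 3,900,000 × 1.016550 × 7.3148 = INR 28,999,853.77.
Convert at spot and invest in INR: 3,900,000 × 7.6593 × 1.004600 = INR 30,008,677.84.
The quoted forward undervalues HKD, so borrow HKD, convert to INR at spot, deposit the INR at 0.92%, and buy HKD forward at 7.3148 to cover the loan.
Arbitrage profit = |28,999,853.77 − 30,008,677.84| = INR 1,008,824.

INR 1,008,824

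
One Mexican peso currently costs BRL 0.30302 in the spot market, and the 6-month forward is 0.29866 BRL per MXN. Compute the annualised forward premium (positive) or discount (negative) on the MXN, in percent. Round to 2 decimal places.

-2.88%

T = 6/12 years.
Period premium: (0.29866 − 0.30302)/0.30302 = -0.0143885.
Per annum: -0.0143885 / (6/12) = -0.028777 = -2.88%.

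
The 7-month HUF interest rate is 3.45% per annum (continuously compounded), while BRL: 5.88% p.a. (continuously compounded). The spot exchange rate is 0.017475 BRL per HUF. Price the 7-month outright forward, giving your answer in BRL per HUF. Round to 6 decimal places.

T = 7/12 years.
BRL growth factor: e^(0.0588×7/12) = 1.034895.
HUF growth factor: e^(0.0345×7/12) = 1.0203289.
Forward (BRL per HUF) = 0.017475 × 1.034895 / 1.0203289 = 0.01772447.

0.017724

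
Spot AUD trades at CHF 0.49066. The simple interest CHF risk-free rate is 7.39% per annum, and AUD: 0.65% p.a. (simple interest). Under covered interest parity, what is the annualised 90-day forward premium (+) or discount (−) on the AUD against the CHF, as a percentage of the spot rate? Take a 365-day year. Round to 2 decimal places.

T = 90/365 years.
No-arbitrage forward: 0.49066 × 1.0182219 / 1.0016027 = 0.49880133 CHF/AUD.
Annualised premium = (F − S)/S × (1/T) = (0.49880133 − 0.49066)/0.49066 ÷ (90/365) = 6.73%.

+6.73%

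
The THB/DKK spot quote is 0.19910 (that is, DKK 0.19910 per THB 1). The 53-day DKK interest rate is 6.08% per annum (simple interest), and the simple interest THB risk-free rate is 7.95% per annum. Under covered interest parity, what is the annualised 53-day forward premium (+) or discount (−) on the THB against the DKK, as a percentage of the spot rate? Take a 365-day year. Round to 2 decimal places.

-1.85%

T = 53/365 years.
No-arbitrage forward: 0.1991 × 1.0088285 / 1.0115438 = 0.19856555 DKK/THB.
Annualised premium = (F − S)/S × (1/T) = (0.19856555 − 0.1991)/0.1991 ÷ (53/365) = -1.85%.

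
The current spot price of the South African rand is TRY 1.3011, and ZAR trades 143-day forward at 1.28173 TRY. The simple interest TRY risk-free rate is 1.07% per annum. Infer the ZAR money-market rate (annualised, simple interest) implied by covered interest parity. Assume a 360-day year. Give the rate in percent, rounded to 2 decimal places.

4.89%

T = 143/360 years.
By CIP, F/S equals the TRY-to-ZAR growth ratio: 1.28173/1.3011 = 0.9851126.
TRY growth factor: 1 + 0.0107×143/360 = 1.0042503.
So the ZAR growth factor = 1.0194269.
r = (1.0194269 − 1)/(143/360) = 0.048907 → 4.89%.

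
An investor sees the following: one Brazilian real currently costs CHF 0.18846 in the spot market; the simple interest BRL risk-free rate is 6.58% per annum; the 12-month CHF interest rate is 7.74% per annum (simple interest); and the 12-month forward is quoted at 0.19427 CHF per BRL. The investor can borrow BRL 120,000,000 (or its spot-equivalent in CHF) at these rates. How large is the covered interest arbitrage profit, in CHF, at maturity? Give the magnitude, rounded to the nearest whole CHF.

T = 1 year.
Route A — deposit BRL, sell forward: 120,000,000 × 1.065800 × 0.19427 = CHF 24,846,355.92.
Route B — convert at spot, deposit CHF: 120,000,000 × 0.18846 × 1.077400 = CHF 24,365,616.48.
The quoted forward overvalues BRL, so borrow CHF, buy BRL at spot, deposit the BRL at 6.58%, and sell the proceeds forward at 0.19427.
The gap between the two covered legs is CHF 480,739.

CHF 480,739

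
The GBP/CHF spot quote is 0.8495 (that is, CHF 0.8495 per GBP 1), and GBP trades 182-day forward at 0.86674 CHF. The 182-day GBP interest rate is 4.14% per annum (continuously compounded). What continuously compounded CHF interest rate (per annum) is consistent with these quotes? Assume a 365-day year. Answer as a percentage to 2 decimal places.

8.17%

T = 182/365 years.
By CIP, F/S equals the CHF-to-GBP growth ratio: 0.86674/0.8495 = 1.0202943.
GBP growth factor: e^(0.0414×182/365) = 1.0208578.
So the CHF growth factor = 1.0415754.
Take logs: ln 1.0415754 / (182/365) = 0.081693, so 8.17%.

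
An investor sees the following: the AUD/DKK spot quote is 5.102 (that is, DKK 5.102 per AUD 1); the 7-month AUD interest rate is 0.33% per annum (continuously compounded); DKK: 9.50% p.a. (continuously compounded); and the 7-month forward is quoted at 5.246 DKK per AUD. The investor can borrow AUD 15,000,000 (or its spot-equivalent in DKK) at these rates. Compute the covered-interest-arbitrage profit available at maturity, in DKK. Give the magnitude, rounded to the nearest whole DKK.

DKK 2,049,127

T = 7/12 years.
Route A — deposit AUD, sell forward: 15,000,000 × 1.001926854 × 5.246 = DKK 78,841,624.14.
Route B — convert at spot, deposit DKK: 15,000,000 × 5.102 × 1.0569809317 = DKK 80,890,750.70.
The quoted forward undervalues AUD, so borrow AUD, convert to DKK at spot, deposit the DKK at 9.50%, and buy AUD forward at 5.246 to cover the loan.
The gap between the two covered legs is DKK 2,049,127.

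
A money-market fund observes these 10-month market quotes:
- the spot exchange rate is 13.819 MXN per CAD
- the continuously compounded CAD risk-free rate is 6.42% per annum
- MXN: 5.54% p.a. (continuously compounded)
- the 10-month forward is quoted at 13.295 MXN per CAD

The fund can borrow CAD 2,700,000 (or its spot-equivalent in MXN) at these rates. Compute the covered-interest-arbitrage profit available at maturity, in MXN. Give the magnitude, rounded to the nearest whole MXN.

T = 10/12 years.
Invest the CAD and cover forward: 2,700,000 × 1.0549569918 × 13.295 = MXN 37,869,263.66.
Convert at spot and invest in MXN: 2,700,000 × 13.819 × 1.0472489379 = MXN 39,074,219.30.
The quoted forward undervalues CAD, so borrow CAD, convert to MXN at spot, deposit the MXN at 5.54%, and buy CAD forward at 13.295 to cover the loan.
The gap between the two covered legs is MXN 1,204,956.

MXN 1,204,956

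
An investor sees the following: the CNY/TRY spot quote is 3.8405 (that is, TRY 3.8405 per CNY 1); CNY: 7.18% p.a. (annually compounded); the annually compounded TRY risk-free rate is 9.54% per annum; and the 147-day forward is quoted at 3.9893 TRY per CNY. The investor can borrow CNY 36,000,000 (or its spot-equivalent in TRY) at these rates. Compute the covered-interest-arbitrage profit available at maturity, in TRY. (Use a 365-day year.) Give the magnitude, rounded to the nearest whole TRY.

TRY 4,255,911

T = 147/365 years.
Route A — deposit CNY, sell forward: 36,000,000 × 1.02831934163 × 3.9893 = TRY 147,681,876.58.
Route B — convert at spot, deposit TRY: 36,000,000 × 3.8405 × 1.0373791455 = TRY 143,425,965.90.
The quoted forward overvalues CNY, so borrow TRY, buy CNY at spot, deposit the CNY at 7.18%, and sell the proceeds forward at 3.9893.
Arbitrage profit = |147,681,876.58 − 143,425,965.90| = TRY 4,255,911.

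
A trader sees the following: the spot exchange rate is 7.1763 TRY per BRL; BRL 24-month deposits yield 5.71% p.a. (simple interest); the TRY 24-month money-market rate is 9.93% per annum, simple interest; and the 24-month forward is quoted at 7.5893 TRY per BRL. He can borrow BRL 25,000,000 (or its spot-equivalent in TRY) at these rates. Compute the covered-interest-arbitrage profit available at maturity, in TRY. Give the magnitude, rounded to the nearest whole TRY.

T = 2 years.
Keep in BRL, deliver into the forward: 25,000,000·1.114200·7.5893 = TRY 211,399,951.50.
Swap to TRY now, deposit: 25,000,000·7.1763·1.198600 = TRY 215,037,829.50.
The quoted forward undervalues BRL, so borrow BRL, convert to TRY at spot, deposit the TRY at 9.93%, and buy BRL forward at 7.5893 to cover the loan.
Profit = 215,037,829.50 − 211,399,951.50 = TRY 3,637,878.

TRY 3,637,878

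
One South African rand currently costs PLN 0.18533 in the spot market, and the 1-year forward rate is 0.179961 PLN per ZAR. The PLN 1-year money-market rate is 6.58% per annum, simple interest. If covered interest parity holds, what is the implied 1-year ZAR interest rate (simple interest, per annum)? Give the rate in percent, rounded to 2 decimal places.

T = 1 year.
By CIP, F/S equals the PLN-to-ZAR growth ratio: 0.179961/0.18533 = 0.9710301.
The PLN side grows by 1 + 0.0658×1 = 1.065800.
That pins the ZAR growth at 1.0975973.
(1.0975973 − 1)/T = 0.097597, i.e. 9.76%.

9.76%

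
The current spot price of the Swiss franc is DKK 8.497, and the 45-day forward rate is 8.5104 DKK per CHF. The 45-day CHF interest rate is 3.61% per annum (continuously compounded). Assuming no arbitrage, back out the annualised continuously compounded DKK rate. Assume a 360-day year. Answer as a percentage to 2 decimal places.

4.87%

T = 45/360 years.
By CIP, F/S equals the DKK-to-CHF growth ratio: 8.5104/8.497 = 1.0015770.
The CHF side grows by e^(0.0361×45/360) = 1.0045227.
That pins the DKK growth at 1.0061068.
Take logs: ln 1.0061068 / (45/360) = 0.048706, so 4.87%.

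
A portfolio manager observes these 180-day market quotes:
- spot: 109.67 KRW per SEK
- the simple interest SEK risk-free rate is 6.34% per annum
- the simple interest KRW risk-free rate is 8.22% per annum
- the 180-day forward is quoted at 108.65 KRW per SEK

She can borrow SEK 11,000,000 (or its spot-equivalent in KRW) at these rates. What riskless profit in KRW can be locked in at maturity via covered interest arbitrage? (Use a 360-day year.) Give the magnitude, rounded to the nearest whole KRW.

KRW 22,915,552

T = 180/360 years.
Invest the SEK and cover forward: 11,000,000 × 1.031700 × 108.65 = KRW 1,233,036,255.00.
Convert at spot and invest in KRW: 11,000,000 × 109.67 × 1.041100 = KRW 1,255,951,807.00.
The quoted forward undervalues SEK, so borrow SEK, convert to KRW at spot, deposit the KRW at 8.22%, and buy SEK forward at 108.65 to cover the loan.
Arbitrage profit = |1,233,036,255.00 − 1,255,951,807.00| = KRW 22,915,552.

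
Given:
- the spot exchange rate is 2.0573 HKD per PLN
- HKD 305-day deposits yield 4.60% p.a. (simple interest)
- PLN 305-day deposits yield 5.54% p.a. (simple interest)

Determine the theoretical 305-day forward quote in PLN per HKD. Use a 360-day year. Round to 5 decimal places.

0.48980

T = 305/360 years.
HKD accumulates by 1 + 0.0460×305/360 = 1.0389722.
Growth of 1 PLN over T: 1 + 0.0554×305/360 = 1.0469361.
Forward (HKD per PLN) = 2.0573 × 1.0389722 / 1.0469361 = 2.041650.
Invert for PLN per HKD: 1 / 2.041650 = 0.48980.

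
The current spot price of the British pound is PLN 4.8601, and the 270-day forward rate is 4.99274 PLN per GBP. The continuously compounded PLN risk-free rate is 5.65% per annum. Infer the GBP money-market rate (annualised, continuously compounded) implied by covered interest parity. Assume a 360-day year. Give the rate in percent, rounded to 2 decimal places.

T = 270/360 years.
F/S = 4.99274/4.8601 = 1.0272916 = (growth of PLN) / (growth of GBP).
PLN growth factor: e^(0.0565×270/360) = 1.0432856.
Hence g_GBP = 1.0155691.
r = ln(1.0155691)/(270/360) = 0.020599 → 2.06%.

2.06%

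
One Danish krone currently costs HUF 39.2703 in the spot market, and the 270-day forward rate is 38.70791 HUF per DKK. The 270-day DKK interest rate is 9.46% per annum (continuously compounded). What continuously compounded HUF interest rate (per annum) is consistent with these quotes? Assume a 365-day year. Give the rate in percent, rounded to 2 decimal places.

T = 270/365 years.
CIP gives F = S · g_HUF/g_DKK, so g_HUF/g_DKK = 38.70791/39.2703 = 0.9856790.
The DKK side grows by e^(0.0946×270/365) = 1.0724847.
Hence g_HUF = 1.0571256.
Take logs: ln 1.0571256 / (270/365) = 0.075100, so 7.51%.

7.51%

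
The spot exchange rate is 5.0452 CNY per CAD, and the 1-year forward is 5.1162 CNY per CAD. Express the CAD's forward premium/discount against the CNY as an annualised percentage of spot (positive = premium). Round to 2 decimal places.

T = 1 year.
(F − S)/S = (5.1162 − 5.0452)/5.0452 = 0.0140728.
Per annum: 0.0140728 / 1 = 0.014073 = 1.41%.

+1.41%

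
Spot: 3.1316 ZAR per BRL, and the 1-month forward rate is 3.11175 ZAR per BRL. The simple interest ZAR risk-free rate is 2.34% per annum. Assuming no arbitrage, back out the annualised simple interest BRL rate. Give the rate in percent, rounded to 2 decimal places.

T = 1/12 years.
By CIP, F/S equals the ZAR-to-BRL growth ratio: 3.11175/3.1316 = 0.9936614.
The ZAR side grows by 1 + 0.0234×1/12 = 1.001950.
So the BRL growth factor = 1.0083415.
(1.0083415 − 1)/T = 0.100098, i.e. 10.01%.

10.01%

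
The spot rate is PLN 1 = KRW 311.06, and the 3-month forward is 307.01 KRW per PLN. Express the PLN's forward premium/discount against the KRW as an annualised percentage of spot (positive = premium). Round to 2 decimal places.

-5.21%

T = 3/12 years.
Period premium: (307.01 − 311.06)/311.06 = -0.0130200.
Per annum: -0.0130200 / (3/12) = -0.052080 = -5.21%.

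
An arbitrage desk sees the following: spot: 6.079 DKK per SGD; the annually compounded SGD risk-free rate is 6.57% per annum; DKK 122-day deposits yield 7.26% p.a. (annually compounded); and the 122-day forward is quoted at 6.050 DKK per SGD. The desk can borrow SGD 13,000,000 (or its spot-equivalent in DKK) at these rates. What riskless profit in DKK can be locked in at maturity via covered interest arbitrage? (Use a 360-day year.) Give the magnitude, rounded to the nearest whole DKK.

T = 122/360 years.
Route A — deposit SGD, sell forward: 13,000,000 × 1.0217983166 × 6.050 = DKK 80,364,437.60.
Route B — convert at spot, deposit DKK: 13,000,000 × 6.079 × 1.0240355406 = DKK 80,926,456.67.
The quoted forward undervalues SGD, so borrow SGD, convert to DKK at spot, deposit the DKK at 7.26%, and buy SGD forward at 6.050 to cover the loan.
Profit = 80,926,456.67 − 80,364,437.60 = DKK 562,019.

DKK 562,019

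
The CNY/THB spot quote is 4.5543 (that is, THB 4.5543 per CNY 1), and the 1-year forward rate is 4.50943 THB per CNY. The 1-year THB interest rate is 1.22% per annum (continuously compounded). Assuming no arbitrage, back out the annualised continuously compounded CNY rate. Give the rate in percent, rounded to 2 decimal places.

T = 1 year.
CIP gives F = S · g_THB/g_CNY, so g_THB/g_CNY = 4.50943/4.5543 = 0.9901478.
The THB side grows by e^(0.0122×1) = 1.0122747.
That pins the CNY growth at 1.0223471.
r = ln(1.0223471)/1 = 0.022101 → 2.21%.

2.21%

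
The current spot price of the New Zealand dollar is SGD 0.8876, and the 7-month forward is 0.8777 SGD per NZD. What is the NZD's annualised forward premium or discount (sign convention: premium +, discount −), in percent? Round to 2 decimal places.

T = 7/12 years.
(F − S)/S = (0.8777 − 0.8876)/0.8876 = -0.0111537.
Annualise by dividing by T: -0.0111537 / (7/12) = -0.019121 → -1.91%.

-1.91%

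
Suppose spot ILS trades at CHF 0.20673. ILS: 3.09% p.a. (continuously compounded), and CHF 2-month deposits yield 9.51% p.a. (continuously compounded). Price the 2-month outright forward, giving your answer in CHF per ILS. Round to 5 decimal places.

T = 2/12 years.
CHF growth factor: e^(0.0951×2/12) = 1.0159763.
ILS growth factor: e^(0.0309×2/12) = 1.0051633.
So F = 0.20673 × 1.0159763 / 1.0051633 = 0.2089539 (CHF/ILS).

0.20895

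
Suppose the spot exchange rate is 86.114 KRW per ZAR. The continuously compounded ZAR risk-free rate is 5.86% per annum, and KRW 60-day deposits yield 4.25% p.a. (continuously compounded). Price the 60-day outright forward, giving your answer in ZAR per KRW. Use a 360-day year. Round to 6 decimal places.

0.011644

T = 60/360 years.
KRW growth factor: e^(0.0425×60/360) = 1.0071085.
ZAR growth factor: e^(0.0586×60/360) = 1.0098145.
Forward (KRW per ZAR) = 86.114 × 1.0071085 / 1.0098145 = 85.88324.
Quoted the other way: 1/85.88324 = 0.011644 ZAR per KRW.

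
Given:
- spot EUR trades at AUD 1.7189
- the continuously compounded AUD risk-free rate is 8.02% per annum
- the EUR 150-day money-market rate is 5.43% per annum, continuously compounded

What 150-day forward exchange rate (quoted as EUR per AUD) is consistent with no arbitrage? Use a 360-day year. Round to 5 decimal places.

T = 150/360 years.
Growth of 1 AUD over T: e^(0.0802×150/360) = 1.0339813.
EUR growth factor: e^(0.0543×150/360) = 1.0228829.
Forward (AUD per EUR) = 1.7189 × 1.0339813 / 1.0228829 = 1.737550.
Invert for EUR per AUD: 1 / 1.737550 = 0.57552.

0.57552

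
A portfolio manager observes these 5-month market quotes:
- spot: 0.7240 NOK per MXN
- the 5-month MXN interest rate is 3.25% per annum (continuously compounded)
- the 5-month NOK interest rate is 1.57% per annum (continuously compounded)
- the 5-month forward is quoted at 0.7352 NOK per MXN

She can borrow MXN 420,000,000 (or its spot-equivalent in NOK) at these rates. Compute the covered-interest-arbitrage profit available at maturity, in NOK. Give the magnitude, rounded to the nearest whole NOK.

T = 5/12 years.
Invest the MXN and cover forward: 420,000,000 × 1.01363377031 × 0.7352 = NOK 312,993,890.13.
Convert at spot and invest in NOK: 420,000,000 × 0.7240 × 1.0065631101 = NOK 306,075,710.52.
The quoted forward overvalues MXN, so borrow NOK, buy MXN at spot, deposit the MXN at 3.25%, and sell the proceeds forward at 0.7352.
The gap between the two covered legs is NOK 6,918,180.

NOK 6,918,180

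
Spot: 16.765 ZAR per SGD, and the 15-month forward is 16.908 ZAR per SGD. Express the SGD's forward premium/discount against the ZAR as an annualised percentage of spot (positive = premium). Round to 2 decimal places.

+0.68%

T = 15/12 years.
Period premium: (16.908 − 16.765)/16.765 = 0.0085297.
×(1/T) gives 0.68% p.a.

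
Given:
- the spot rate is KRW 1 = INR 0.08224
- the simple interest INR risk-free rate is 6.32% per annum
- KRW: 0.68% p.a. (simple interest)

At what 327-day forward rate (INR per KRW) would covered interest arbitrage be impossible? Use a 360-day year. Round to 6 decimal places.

0.086427

T = 327/360 years.
INR accumulates by 1 + 0.0632×327/360 = 1.0574067.
KRW growth factor: 1 + 0.0068×327/360 = 1.0061767.
CIP: F = S · (grow INR)/(grow KRW) = 0.08224 × 1.0574067/1.0061767 = 0.08642729 INR per KRW.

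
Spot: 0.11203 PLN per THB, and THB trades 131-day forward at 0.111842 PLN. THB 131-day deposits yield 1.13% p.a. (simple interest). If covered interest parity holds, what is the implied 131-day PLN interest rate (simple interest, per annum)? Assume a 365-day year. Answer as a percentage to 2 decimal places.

T = 131/365 years.
CIP gives F = S · g_PLN/g_THB, so g_PLN/g_THB = 0.111842/0.11203 = 0.9983219.
THB growth factor: 1 + 0.0113×131/365 = 1.0040556.
So the PLN growth factor = 1.0023707.
(1.0023707 − 1)/T = 0.006605, i.e. 0.66%.

0.66%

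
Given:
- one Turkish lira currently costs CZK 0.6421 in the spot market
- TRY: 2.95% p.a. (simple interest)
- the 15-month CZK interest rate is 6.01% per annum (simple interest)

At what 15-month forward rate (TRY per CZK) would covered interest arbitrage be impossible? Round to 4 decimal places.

T = 15/12 years.
CZK accumulates by 1 + 0.0601×15/12 = 1.075125.
Growth of 1 TRY over T: 1 + 0.0295×15/12 = 1.036875.
CIP: F = S · (grow CZK)/(grow TRY) = 0.6421 × 1.075125/1.036875 = 0.6657869 CZK per TRY.
Invert for TRY per CZK: 1 / 0.6657869 = 1.5020.

1.5020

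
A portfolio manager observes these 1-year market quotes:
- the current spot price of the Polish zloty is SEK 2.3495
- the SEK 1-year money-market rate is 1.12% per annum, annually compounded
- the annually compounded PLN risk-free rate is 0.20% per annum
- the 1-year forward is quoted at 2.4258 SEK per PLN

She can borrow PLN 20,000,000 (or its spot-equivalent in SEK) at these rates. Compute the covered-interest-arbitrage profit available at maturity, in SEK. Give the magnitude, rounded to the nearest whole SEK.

SEK 1,096,744

T = 1 year.
Invest the PLN and cover forward: 20,000,000 × 1.002000 × 2.4258 = SEK 48,613,032.00.
Convert at spot and invest in SEK: 20,000,000 × 2.3495 × 1.011200 = SEK 47,516,288.00.
The quoted forward overvalues PLN, so borrow SEK, buy PLN at spot, deposit the PLN at 0.20%, and sell the proceeds forward at 2.4258.
The gap between the two covered legs is SEK 1,096,744.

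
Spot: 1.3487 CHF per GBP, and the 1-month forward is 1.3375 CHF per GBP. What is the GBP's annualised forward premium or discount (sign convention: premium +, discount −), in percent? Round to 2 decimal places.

-9.97%

T = 1/12 years.
(F − S)/S = (1.3375 − 1.3487)/1.3487 = -0.0083043.
×(1/T) gives -9.97% p.a.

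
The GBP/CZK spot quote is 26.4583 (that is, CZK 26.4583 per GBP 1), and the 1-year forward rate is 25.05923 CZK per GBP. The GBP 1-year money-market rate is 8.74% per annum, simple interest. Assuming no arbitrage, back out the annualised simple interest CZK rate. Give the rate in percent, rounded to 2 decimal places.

2.99%

T = 1 year.
CIP gives F = S · g_CZK/g_GBP, so g_CZK/g_GBP = 25.05923/26.4583 = 0.9471217.
The GBP side grows by 1 + 0.0874×1 = 1.087400.
That pins the CZK growth at 1.0299001.
r = (1.0299001 − 1)/1 = 0.029900 → 2.99%.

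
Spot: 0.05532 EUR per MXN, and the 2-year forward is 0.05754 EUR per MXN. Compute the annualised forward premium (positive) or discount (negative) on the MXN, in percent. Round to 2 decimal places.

T = 2 years.
MXN trades forward at +4.01302% vs spot over the period.
Per annum: 0.0401302 / 2 = 0.020065 = 2.01%.

+2.01%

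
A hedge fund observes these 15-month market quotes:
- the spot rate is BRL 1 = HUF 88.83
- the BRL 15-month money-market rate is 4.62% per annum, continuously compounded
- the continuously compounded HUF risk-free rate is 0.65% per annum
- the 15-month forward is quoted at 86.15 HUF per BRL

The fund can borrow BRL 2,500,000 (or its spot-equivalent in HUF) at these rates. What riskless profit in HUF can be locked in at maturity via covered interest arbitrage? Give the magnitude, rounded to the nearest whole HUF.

T = 15/12 years.
Invest the BRL and cover forward: 2,500,000 × 1.05945010007 × 86.15 = HUF 228,179,065.30.
Convert at spot and invest in HUF: 2,500,000 × 88.83 × 1.00815809739 = HUF 223,886,709.48.
The quoted forward overvalues BRL, so borrow HUF, buy BRL at spot, deposit the BRL at 4.62%, and sell the proceeds forward at 86.15.
Arbitrage profit = |228,179,065.30 − 223,886,709.48| = HUF 4,292,356.

HUF 4,292,356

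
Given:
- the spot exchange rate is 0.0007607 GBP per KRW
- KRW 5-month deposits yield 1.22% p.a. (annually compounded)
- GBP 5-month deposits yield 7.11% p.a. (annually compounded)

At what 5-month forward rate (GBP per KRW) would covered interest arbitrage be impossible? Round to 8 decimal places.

0.00077884

T = 5/12 years.
Growth of 1 GBP over T: (1 + 0.0711)^(5/12) = 1.0290327.
KRW growth factor: (1 + 0.0122)^(5/12) = 1.0050654.
Forward (GBP per KRW) = 0.0007607 × 1.0290327 / 1.0050654 = 0.0007788400.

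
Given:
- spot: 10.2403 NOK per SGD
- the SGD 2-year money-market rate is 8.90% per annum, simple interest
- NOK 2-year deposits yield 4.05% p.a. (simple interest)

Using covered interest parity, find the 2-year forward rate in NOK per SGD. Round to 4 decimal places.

T = 2 years.
Growth of 1 NOK over T: 1 + 0.0405×2 = 1.081000.
SGD accumulates by 1 + 0.0890×2 = 1.178000.
Forward (NOK per SGD) = 10.2403 × 1.081000 / 1.178000 = 9.397083.

9.3971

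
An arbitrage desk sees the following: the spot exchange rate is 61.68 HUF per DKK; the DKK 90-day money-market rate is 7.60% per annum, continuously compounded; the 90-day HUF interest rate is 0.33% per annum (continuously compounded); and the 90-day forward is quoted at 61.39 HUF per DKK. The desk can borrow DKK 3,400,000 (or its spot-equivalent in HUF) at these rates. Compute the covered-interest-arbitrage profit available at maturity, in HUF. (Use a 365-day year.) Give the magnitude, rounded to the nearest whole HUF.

T = 90/365 years.
Keep in DKK, deliver into the forward: 3,400,000·1.01891641668·61.39 = HUF 212,674,347.99.
Swap to HUF now, deposit: 3,400,000·61.68·1.00081402977 = HUF 209,882,711.81.
The quoted forward overvalues DKK, so borrow HUF, buy DKK at spot, deposit the DKK at 7.60%, and sell the proceeds forward at 61.39.
Profit = 212,674,347.99 − 209,882,711.81 = HUF 2,791,636.

HUF 2,791,636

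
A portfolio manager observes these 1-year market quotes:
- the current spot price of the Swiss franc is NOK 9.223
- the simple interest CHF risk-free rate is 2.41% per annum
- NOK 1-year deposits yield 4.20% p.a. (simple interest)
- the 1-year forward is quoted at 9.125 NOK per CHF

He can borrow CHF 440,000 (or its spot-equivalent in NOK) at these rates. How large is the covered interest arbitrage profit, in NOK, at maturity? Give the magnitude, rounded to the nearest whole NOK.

NOK 116,800

T = 1 year.
Invest the CHF and cover forward: 440,000 × 1.024100 × 9.125 = NOK 4,111,761.50.
Convert at spot and invest in NOK: 440,000 × 9.223 × 1.042000 = NOK 4,228,561.04.
The quoted forward undervalues CHF, so borrow CHF, convert to NOK at spot, deposit the NOK at 4.20%, and buy CHF forward at 9.125 to cover the loan.
The gap between the two covered legs is NOK 116,800.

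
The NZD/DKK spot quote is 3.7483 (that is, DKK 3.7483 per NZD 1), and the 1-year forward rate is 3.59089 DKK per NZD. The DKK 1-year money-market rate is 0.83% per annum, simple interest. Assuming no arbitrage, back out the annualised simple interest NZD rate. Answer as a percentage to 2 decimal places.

T = 1 year.
CIP gives F = S · g_DKK/g_NZD, so g_DKK/g_NZD = 3.59089/3.7483 = 0.9580050.
The DKK side grows by 1 + 0.0083×1 = 1.008300.
So the NZD growth factor = 1.0524997.
(1.0524997 − 1)/T = 0.052500, i.e. 5.25%.

5.25%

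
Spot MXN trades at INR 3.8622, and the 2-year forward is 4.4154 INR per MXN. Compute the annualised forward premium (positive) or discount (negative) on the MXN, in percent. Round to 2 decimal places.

+7.16%

T = 2 years.
MXN trades forward at +14.32344% vs spot over the period.
Per annum: 0.1432344 / 2 = 0.071617 = 7.16%.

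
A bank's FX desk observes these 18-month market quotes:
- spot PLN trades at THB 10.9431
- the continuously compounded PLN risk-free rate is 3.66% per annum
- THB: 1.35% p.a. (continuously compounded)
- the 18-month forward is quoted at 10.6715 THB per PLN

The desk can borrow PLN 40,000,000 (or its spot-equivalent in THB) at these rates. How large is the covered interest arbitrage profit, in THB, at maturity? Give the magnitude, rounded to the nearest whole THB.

T = 18/12 years.
Keep in PLN, deliver into the forward: 40,000,000·1.0564349659·10.6715 = THB 450,949,829.54.
Swap to THB now, deposit: 40,000,000·10.9431·1.02045642225 = THB 446,678,266.97.
The quoted forward overvalues PLN, so borrow THB, buy PLN at spot, deposit the PLN at 3.66%, and sell the proceeds forward at 10.6715.
The gap between the two covered legs is THB 4,271,563.

THB 4,271,563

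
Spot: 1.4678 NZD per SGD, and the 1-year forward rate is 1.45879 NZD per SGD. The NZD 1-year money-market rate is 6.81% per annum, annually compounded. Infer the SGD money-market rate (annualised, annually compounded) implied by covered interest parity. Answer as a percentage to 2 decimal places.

T = 1 year.
CIP gives F = S · g_NZD/g_SGD, so g_NZD/g_SGD = 1.45879/1.4678 = 0.9938616.
The NZD side grows by (1 + 0.0681)^1 = 1.068100.
That pins the SGD growth at 1.0746969.
r = 1.0746969^(1/1) − 1 = 0.074697 → 7.47%.

7.47%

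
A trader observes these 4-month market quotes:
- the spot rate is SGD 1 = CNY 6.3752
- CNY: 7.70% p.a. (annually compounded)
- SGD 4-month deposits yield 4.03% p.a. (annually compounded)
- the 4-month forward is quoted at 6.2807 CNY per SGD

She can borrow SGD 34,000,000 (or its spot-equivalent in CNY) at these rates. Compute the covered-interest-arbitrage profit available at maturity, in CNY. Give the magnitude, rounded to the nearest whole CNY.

T = 4/12 years.
Route A — deposit SGD, sell forward: 34,000,000 × 1.01325681363 × 6.2807 = CNY 216,374,710.36.
Route B — convert at spot, deposit CNY: 34,000,000 × 6.3752 × 1.02503470039 = CNY 222,183,241.55.
The quoted forward undervalues SGD, so borrow SGD, convert to CNY at spot, deposit the CNY at 7.70%, and buy SGD forward at 6.2807 to cover the loan.
Profit = 222,183,241.55 − 216,374,710.36 = CNY 5,808,531.

CNY 5,808,531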